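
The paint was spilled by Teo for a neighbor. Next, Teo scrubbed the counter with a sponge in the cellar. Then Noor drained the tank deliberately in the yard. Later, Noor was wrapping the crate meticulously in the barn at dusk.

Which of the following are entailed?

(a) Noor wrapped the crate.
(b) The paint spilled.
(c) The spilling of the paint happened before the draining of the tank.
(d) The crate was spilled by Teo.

(a) Not entailed — 'was wrapping' is progressive on an accomplishment; it does not entail the completed 'wrapped'.
(b) Entailed — 'Teo spilled the paint' is causative; it entails the inchoative 'the paint spilled'.
(c) Entailed — the narrative places the spilling before the draining.
(d) Not entailed — Teo spilled the paint, not the crate; the crate belongs to the wrapping event.

(b), (c)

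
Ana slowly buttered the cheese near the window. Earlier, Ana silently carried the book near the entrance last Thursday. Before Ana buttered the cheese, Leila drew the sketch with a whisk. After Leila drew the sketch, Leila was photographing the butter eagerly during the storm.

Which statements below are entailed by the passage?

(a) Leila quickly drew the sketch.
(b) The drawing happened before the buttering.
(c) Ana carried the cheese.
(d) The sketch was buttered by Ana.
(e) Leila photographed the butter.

(b)

(a) Not entailed — 'quickly' adds information not in the original event.
(b) Entailed — the narrative places the drawing before the buttering.
(c) Not entailed — Ana carried the book, not the cheese; the cheese belongs to the buttering event.
(d) Not entailed — Ana buttered the cheese, not the sketch; the sketch belongs to the drawing event.
(e) Not entailed — 'was photographing' is progressive on an accomplishment; it does not entail the completed 'photographed'.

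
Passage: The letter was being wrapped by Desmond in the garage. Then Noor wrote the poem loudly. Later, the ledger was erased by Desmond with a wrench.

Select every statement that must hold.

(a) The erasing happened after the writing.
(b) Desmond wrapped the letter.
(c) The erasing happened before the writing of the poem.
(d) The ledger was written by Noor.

(a) Entailed — the narrative places the writing before the erasing.
(b) Not entailed — 'was wrapping' is progressive on an accomplishment; it does not entail the completed 'wrapped'.
(c) Not entailed — the narrative places the writing before the erasing, not after.
(d) Not entailed — Noor wrote the poem, not the ledger; the ledger belongs to the erasing event.

(a)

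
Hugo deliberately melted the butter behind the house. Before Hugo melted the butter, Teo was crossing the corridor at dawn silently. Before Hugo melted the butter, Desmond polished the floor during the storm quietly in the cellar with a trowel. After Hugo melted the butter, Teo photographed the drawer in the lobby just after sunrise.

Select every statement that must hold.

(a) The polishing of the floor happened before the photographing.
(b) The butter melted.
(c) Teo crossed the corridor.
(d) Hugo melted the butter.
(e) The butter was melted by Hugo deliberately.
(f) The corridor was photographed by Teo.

(a), (b), (d), (e)

(a) Entailed — the narrative places the polishing before the photographing.
(b) Entailed — 'Hugo melted the butter' is causative; it entails the inchoative 'the butter melted'.
(c) Not entailed — 'was crossing' is progressive on an accomplishment; it does not entail the completed 'crossed'.
(d) Entailed — every conjunct here is already in the original melting event.
(e) Entailed — the original entails any weakening of itself; this just drops 'behind the house'.
(f) Not entailed — Teo photographed the drawer, not the corridor; the corridor belongs to the crossing event.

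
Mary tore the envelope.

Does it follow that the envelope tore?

yes

'Mary tore the envelope' is the causative; it entails the inchoative 'the envelope tore'.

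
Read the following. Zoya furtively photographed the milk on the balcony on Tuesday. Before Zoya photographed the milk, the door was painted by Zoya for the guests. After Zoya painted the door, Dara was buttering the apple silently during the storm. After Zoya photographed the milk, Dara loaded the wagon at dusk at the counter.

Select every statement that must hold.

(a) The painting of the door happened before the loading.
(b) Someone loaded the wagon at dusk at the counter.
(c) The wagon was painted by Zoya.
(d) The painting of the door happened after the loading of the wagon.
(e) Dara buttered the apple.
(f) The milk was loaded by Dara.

(a) Entailed — the narrative places the painting before the loading.
(b) Entailed — every conjunct here is already in the original loading event.
(c) Not entailed — Zoya painted the door, not the wagon; the wagon belongs to the loading event.
(d) Not entailed — the narrative places the painting before the loading, not after.
(e) Not entailed — 'was buttering' is progressive on an accomplishment; it does not entail the completed 'buttered'.
(f) Not entailed — Dara loaded the wagon, not the milk; the milk belongs to the photographing event.

(a), (b)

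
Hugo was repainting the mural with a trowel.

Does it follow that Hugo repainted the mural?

'was repainting' is progressive; for an accomplishment like 'repaint the mural', it doesn't entail completion.

no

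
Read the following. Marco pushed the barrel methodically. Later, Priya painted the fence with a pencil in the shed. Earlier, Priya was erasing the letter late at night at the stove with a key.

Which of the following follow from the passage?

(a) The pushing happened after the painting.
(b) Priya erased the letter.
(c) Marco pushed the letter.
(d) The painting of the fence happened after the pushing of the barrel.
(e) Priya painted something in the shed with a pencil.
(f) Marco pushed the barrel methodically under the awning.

(d), (e)

(a) Not entailed — the narrative places the pushing before the painting, not after.
(b) Not entailed — 'was erasing' is progressive on an accomplishment; it does not entail the completed 'erased'.
(c) Not entailed — Marco pushed the barrel, not the letter; the letter belongs to the erasing event.
(d) Entailed — the narrative places the pushing before the painting.
(e) Entailed — this follows by dropping conjuncts from the painting event's description.
(f) Not entailed — 'under the awning' adds information not in the original event.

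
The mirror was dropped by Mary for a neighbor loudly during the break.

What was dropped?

'the mirror' marks the patient of the dropping event.

the mirror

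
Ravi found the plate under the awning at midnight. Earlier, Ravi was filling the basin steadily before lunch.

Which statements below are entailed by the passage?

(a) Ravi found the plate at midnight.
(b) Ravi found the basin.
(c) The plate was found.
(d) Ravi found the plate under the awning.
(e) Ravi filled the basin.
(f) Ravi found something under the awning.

(a) Entailed — dropping 'under the awning' leaves a sub-description the original still satisfies.
(b) Not entailed — Ravi found the plate, not the basin; the basin belongs to the filling event.
(c) Entailed — this follows by dropping conjuncts from the finding event's description.
(d) Entailed — the original entails any weakening of itself; this just drops 'at midnight'.
(e) Not entailed — 'was filling' is progressive on an accomplishment; it does not entail the completed 'filled'.
(f) Entailed — this follows by dropping conjuncts from the finding event's description.

(a), (c), (d), (f)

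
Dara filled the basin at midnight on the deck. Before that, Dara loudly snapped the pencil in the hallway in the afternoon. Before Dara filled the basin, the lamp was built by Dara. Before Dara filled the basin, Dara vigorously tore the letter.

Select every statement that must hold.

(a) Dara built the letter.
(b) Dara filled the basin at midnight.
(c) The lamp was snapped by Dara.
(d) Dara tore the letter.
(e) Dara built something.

(a) Not entailed — Dara built the lamp, not the letter; the letter belongs to the tearing event.
(b) Entailed — dropping 'on the deck' leaves a sub-description the original still satisfies.
(c) Not entailed — Dara snapped the pencil, not the lamp; the lamp belongs to the building event.
(d) Entailed — the original entails any weakening of itself; this just drops 'vigorously'.
(e) Entailed — generalizing the patient leaves a sub-description the original still satisfies.

(b), (d), (e)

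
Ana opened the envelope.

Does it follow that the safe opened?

no

Nothing is said about any safe; only the envelope is affected.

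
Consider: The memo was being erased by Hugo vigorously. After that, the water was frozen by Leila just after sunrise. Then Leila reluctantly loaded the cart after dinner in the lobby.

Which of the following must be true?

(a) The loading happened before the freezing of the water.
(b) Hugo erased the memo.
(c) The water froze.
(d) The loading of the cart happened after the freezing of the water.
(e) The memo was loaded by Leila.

(c), (d)

(a) Not entailed — the narrative places the freezing before the loading, not after.
(b) Not entailed — 'was erasing' is progressive on an accomplishment; it does not entail the completed 'erased'.
(c) Entailed — 'Leila froze the water' is causative; it entails the inchoative 'the water froze'.
(d) Entailed — the narrative places the freezing before the loading.
(e) Not entailed — Leila loaded the cart, not the memo; the memo belongs to the erasing event.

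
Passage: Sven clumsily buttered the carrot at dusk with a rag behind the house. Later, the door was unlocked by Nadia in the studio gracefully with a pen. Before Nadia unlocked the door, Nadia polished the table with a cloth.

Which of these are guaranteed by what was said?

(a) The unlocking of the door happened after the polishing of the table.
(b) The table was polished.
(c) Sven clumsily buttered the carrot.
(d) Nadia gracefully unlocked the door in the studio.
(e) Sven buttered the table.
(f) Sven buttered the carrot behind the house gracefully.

(a) Entailed — the narrative places the polishing before the unlocking.
(b) Entailed — every conjunct here is already in the original polishing event.
(c) Entailed — dropping 'with a rag', 'behind the house', 'at dusk' leaves a sub-description the original still satisfies.
(d) Entailed — this follows by dropping conjuncts from the unlocking event's description.
(e) Not entailed — Sven buttered the carrot, not the table; the table belongs to the polishing event.
(f) Not entailed — 'gracefully' adds a manner not in (and inconsistent with) the original.

(a), (b), (c), (d)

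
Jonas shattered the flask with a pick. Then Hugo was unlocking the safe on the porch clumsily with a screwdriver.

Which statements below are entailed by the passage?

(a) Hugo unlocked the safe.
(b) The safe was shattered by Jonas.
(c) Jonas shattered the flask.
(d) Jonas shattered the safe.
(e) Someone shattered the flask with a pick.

(a) Not entailed — 'was unlocking' is progressive on an accomplishment; it does not entail the completed 'unlocked'.
(b) Not entailed — Jonas shattered the flask, not the safe; the safe belongs to the unlocking event.
(c) Entailed — every conjunct here is already in the original shattering event.
(d) Not entailed — Jonas shattered the flask, not the safe; the safe belongs to the unlocking event.
(e) Entailed — generalizing the agent leaves a sub-description the original still satisfies.

(c), (e)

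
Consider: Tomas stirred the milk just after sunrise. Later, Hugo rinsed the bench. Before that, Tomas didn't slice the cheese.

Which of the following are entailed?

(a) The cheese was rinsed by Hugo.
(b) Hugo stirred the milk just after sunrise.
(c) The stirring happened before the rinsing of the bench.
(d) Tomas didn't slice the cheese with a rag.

(a) Not entailed — Hugo rinsed the bench, not the cheese; the cheese belongs to the slicing event.
(b) Not entailed — the passage has Tomas stirring the milk, not Hugo.
(c) Entailed — the narrative places the stirring before the rinsing.
(d) Entailed — under negation, adding a further restriction is entailed: if no such slicing event occurred, none occurred with a rag either.

(c), (d)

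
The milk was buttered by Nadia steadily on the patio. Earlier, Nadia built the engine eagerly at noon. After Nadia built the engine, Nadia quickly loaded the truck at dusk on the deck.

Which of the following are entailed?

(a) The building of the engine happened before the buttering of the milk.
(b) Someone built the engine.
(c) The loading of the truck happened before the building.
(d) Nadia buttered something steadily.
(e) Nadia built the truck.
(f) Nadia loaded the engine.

(a), (b), (d)

(a) Entailed — the narrative places the building before the buttering.
(b) Entailed — every conjunct here is already in the original building event.
(c) Not entailed — the narrative places the building before the loading, not after.
(d) Entailed — dropping 'on the patio' and generalizing the patient leaves a sub-description the original still satisfies.
(e) Not entailed — Nadia built the engine, not the truck; the truck belongs to the loading event.
(f) Not entailed — Nadia loaded the truck, not the engine; the engine belongs to the building event.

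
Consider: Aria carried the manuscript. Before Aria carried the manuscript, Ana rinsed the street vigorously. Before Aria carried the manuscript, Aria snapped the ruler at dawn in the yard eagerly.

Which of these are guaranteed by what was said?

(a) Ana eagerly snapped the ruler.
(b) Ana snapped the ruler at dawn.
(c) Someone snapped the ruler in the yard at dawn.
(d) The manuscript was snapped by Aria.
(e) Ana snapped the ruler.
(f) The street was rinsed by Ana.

(a) Not entailed — the passage has Aria snapping the ruler, not Ana.
(b) Not entailed — the passage has Aria snapping the ruler, not Ana.
(c) Entailed — the original entails any weakening of itself; this just drops 'eagerly' and generalizes the agent.
(d) Not entailed — Aria snapped the ruler, not the manuscript; the manuscript belongs to the carrying event.
(e) Not entailed — the passage has Aria snapping the ruler, not Ana.
(f) Entailed — this follows by dropping conjuncts from the rinsing event's description.

(c), (f)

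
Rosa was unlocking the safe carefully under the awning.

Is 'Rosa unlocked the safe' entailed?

no

'was unlocking' is progressive; for an accomplishment like 'unlock the safe', it doesn't entail completion.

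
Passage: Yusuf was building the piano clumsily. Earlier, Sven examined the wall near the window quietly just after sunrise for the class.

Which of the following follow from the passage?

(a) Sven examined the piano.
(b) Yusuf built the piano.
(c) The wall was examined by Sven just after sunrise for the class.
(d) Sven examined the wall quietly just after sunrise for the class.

(c), (d)

(a) Not entailed — Sven examined the wall, not the piano; the piano belongs to the building event.
(b) Not entailed — 'was building' is progressive on an accomplishment; it does not entail the completed 'built'.
(c) Entailed — every conjunct here is already in the original examining event.
(d) Entailed — dropping 'near the window' leaves a sub-description the original still satisfies.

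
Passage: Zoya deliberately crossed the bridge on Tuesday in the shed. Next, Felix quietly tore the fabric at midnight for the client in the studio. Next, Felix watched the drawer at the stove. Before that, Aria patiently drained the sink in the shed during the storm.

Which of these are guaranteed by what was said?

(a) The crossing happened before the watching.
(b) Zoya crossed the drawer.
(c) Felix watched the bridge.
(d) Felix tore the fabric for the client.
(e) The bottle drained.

(a), (d)

(a) Entailed — the narrative places the crossing before the watching.
(b) Not entailed — Zoya crossed the bridge, not the drawer; the drawer belongs to the watching event.
(c) Not entailed — Felix watched the drawer, not the bridge; the bridge belongs to the crossing event.
(d) Entailed — the original entails any weakening of itself; this just drops 'at midnight', 'in the studio', 'quietly'.
(e) Not entailed — the sink is what drained, not the bottle.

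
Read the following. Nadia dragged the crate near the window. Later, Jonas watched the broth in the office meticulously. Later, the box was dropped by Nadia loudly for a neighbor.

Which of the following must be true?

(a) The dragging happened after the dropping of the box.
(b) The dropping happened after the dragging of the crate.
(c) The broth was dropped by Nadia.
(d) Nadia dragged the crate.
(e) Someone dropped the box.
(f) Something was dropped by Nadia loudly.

(a) Not entailed — the narrative places the dragging before the dropping, not after.
(b) Entailed — the narrative places the dragging before the dropping.
(c) Not entailed — Nadia dropped the box, not the broth; the broth belongs to the watching event.
(d) Entailed — every conjunct here is already in the original dragging event.
(e) Entailed — dropping 'loudly', 'for a neighbor' and generalizing the agent leaves a sub-description the original still satisfies.
(f) Entailed — dropping 'for a neighbor' and generalizing the patient leaves a sub-description the original still satisfies.

(b), (d), (e), (f)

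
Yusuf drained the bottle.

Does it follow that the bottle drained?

'Yusuf drained the bottle' is the causative; it entails the inchoative 'the bottle drained'.

yes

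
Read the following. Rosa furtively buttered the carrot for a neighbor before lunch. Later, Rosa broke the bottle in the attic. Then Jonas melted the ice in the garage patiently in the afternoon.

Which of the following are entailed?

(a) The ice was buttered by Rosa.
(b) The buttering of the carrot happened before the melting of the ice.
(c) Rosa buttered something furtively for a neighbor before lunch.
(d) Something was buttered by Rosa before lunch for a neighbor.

(b), (c), (d)

(a) Not entailed — Rosa buttered the carrot, not the ice; the ice belongs to the melting event.
(b) Entailed — the narrative places the buttering before the melting.
(c) Entailed — generalizing the patient leaves a sub-description the original still satisfies.
(d) Entailed — every conjunct here is already in the original buttering event.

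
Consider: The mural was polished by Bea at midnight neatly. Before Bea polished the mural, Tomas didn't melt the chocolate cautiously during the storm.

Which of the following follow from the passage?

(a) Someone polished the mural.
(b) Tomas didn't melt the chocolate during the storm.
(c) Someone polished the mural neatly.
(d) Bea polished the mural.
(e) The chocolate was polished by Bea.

(a) Entailed — every conjunct here is already in the original polishing event.
(b) Not entailed — dropping 'cautiously' under negation is not valid — the original leaves open that Tomas melted the chocolate some other way.
(c) Entailed — the original entails any weakening of itself; this just drops 'at midnight' and generalizes the agent.
(d) Entailed — this follows by dropping conjuncts from the polishing event's description.
(e) Not entailed — Bea polished the mural, not the chocolate; the chocolate belongs to the melting event.

(a), (c), (d)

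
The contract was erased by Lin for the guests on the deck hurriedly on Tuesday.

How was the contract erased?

'hurriedly' marks the manner of the erasing event.

hurriedly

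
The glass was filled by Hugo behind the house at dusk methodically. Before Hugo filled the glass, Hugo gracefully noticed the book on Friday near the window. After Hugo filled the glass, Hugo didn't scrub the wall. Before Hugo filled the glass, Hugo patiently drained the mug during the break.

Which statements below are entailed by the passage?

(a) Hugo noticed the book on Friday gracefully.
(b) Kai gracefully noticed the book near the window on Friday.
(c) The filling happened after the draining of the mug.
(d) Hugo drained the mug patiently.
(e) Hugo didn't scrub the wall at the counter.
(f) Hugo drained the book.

(a), (c), (d), (e)

(a) Entailed — every conjunct here is already in the original noticing event.
(b) Not entailed — the passage has Hugo noticing the book, not Kai.
(c) Entailed — the narrative places the draining before the filling.
(d) Entailed — this follows by dropping conjuncts from the draining event's description.
(e) Entailed — under negation, adding a further restriction is entailed: if no such scrubbing event occurred, none occurred at the counter either.
(f) Not entailed — Hugo drained the mug, not the book; the book belongs to the noticing event.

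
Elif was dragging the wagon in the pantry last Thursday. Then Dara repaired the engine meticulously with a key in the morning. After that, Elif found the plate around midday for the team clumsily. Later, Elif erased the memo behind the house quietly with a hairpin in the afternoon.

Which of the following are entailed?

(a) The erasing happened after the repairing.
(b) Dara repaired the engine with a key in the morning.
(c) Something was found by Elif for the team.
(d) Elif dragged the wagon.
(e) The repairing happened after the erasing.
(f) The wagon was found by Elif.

(a), (b), (c), (d)

(a) Entailed — the narrative places the repairing before the erasing.
(b) Entailed — this follows by dropping conjuncts from the repairing event's description.
(c) Entailed — this follows by dropping conjuncts from the finding event's description.
(d) Entailed — 'drag' is an activity; 'was dragging' entails that some dragging happened, so 'dragged' holds.
(e) Not entailed — the narrative places the repairing before the erasing, not after.
(f) Not entailed — Elif found the plate, not the wagon; the wagon belongs to the dragging event.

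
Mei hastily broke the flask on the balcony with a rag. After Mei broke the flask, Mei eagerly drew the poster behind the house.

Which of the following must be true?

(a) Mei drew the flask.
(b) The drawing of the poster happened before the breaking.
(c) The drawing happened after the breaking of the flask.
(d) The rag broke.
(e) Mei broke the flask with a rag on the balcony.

(c), (e)

(a) Not entailed — Mei drew the poster, not the flask; the flask belongs to the breaking event.
(b) Not entailed — the narrative places the breaking before the drawing, not after.
(c) Entailed — the narrative places the breaking before the drawing.
(d) Not entailed — the flask is what broke, not the rag.
(e) Entailed — dropping 'hastily' leaves a sub-description the original still satisfies.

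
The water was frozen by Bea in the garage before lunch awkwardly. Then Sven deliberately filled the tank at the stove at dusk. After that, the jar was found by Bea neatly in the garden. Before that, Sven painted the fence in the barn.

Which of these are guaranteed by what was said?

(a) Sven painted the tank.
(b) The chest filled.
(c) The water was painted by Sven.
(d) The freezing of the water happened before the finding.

(d)

(a) Not entailed — Sven painted the fence, not the tank; the tank belongs to the filling event.
(b) Not entailed — the tank is what filled, not the chest.
(c) Not entailed — Sven painted the fence, not the water; the water belongs to the freezing event.
(d) Entailed — the narrative places the freezing before the finding.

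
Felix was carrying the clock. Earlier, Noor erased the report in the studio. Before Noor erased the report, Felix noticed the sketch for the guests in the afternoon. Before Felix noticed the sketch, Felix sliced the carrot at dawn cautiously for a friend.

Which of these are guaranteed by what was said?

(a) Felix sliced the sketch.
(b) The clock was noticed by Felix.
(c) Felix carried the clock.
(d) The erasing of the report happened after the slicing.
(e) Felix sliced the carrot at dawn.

(a) Not entailed — Felix sliced the carrot, not the sketch; the sketch belongs to the noticing event.
(b) Not entailed — Felix noticed the sketch, not the clock; the clock belongs to the carrying event.
(c) Entailed — 'carry' is an activity; 'was carrying' entails that some carrying happened, so 'carried' holds.
(d) Entailed — the narrative places the slicing before the erasing.
(e) Entailed — every conjunct here is already in the original slicing event.

(c), (d), (e)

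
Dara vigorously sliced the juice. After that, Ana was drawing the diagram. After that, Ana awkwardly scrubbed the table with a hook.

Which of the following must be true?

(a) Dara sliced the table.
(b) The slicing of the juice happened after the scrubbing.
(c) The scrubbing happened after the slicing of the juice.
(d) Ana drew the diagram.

(a) Not entailed — Dara sliced the juice, not the table; the table belongs to the scrubbing event.
(b) Not entailed — the narrative places the slicing before the scrubbing, not after.
(c) Entailed — the narrative places the slicing before the scrubbing.
(d) Not entailed — 'was drawing' is progressive on an accomplishment; it does not entail the completed 'drew'.

(c)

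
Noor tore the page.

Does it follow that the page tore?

'Noor tore the page' is the causative; it entails the inchoative 'the page tore'.

yes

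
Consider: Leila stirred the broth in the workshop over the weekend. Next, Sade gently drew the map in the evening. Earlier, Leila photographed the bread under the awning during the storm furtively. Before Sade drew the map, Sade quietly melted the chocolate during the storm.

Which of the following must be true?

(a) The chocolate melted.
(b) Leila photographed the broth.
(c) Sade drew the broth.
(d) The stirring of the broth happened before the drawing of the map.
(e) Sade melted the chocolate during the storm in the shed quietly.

(a) Entailed — 'Sade melted the chocolate' is causative; it entails the inchoative 'the chocolate melted'.
(b) Not entailed — Leila photographed the bread, not the broth; the broth belongs to the stirring event.
(c) Not entailed — Sade drew the map, not the broth; the broth belongs to the stirring event.
(d) Entailed — the narrative places the stirring before the drawing.
(e) Not entailed — 'in the shed' adds information not in the original event.

(a), (d)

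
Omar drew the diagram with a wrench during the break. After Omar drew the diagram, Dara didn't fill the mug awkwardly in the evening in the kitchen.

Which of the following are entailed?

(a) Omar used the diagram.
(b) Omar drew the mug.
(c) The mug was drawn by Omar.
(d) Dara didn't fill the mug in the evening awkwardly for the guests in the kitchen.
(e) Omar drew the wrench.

(d)

(a) Not entailed — the diagram is the patient, not an instrument — Omar used a wrench.
(b) Not entailed — Omar drew the diagram, not the mug; the mug belongs to the filling event.
(c) Not entailed — Omar drew the diagram, not the mug; the mug belongs to the filling event.
(d) Entailed — under negation, adding a further restriction is entailed: if no such filling event occurred, none occurred for the guests either.
(e) Not entailed — the wrench is the instrument, not what was drawn.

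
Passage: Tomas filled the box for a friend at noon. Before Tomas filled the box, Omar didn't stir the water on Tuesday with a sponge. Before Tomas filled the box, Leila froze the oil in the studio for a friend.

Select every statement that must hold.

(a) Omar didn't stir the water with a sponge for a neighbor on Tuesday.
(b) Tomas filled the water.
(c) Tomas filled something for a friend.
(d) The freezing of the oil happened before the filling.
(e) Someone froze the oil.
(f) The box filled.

(a), (c), (d), (e), (f)

(a) Entailed — under negation, adding a further restriction is entailed: if no such stirring event occurred, none occurred for a neighbor either.
(b) Not entailed — Tomas filled the box, not the water; the water belongs to the stirring event.
(c) Entailed — dropping 'at noon' and generalizing the patient leaves a sub-description the original still satisfies.
(d) Entailed — the narrative places the freezing before the filling.
(e) Entailed — dropping 'in the studio', 'for a friend' and generalizing the agent leaves a sub-description the original still satisfies.
(f) Entailed — 'Tomas filled the box' is causative; it entails the inchoative 'the box filled'.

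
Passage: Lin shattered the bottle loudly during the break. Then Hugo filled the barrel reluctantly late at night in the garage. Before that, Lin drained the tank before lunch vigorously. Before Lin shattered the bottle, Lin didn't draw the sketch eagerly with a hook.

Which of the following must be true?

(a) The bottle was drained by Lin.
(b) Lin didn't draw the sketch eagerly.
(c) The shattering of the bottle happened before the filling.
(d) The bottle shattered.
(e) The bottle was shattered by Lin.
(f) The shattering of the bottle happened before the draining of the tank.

(a) Not entailed — Lin drained the tank, not the bottle; the bottle belongs to the shattering event.
(b) Not entailed — dropping 'with a hook' under negation is not valid — the original leaves open that Lin drew the sketch some other way.
(c) Entailed — the narrative places the shattering before the filling.
(d) Entailed — 'Lin shattered the bottle' is causative; it entails the inchoative 'the bottle shattered'.
(e) Entailed — every conjunct here is already in the original shattering event.
(f) Not entailed — the narrative doesn't order the shattering relative to the draining.

(c), (d), (e)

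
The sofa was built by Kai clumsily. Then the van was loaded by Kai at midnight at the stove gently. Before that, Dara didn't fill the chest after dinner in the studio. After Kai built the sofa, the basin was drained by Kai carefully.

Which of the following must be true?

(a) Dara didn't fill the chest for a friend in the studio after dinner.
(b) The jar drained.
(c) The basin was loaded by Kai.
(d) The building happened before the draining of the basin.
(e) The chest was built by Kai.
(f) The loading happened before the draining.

(a), (d)

(a) Entailed — under negation, adding a further restriction is entailed: if no such filling event occurred, none occurred for a friend either.
(b) Not entailed — the basin is what drained, not the jar.
(c) Not entailed — Kai loaded the van, not the basin; the basin belongs to the draining event.
(d) Entailed — the narrative places the building before the draining.
(e) Not entailed — Kai built the sofa, not the chest; the chest belongs to the filling event.
(f) Not entailed — the narrative doesn't order the loading relative to the draining.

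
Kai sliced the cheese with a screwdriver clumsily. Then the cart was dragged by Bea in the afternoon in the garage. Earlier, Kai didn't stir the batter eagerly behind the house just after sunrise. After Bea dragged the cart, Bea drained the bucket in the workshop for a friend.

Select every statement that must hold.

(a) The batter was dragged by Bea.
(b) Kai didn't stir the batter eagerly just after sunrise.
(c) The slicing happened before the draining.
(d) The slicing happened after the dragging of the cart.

(a) Not entailed — Bea dragged the cart, not the batter; the batter belongs to the stirring event.
(b) Not entailed — dropping 'behind the house' under negation is not valid — the original leaves open that Kai stirred the batter some other way.
(c) Entailed — the narrative places the slicing before the draining.
(d) Not entailed — the narrative places the slicing before the dragging, not after.

(c)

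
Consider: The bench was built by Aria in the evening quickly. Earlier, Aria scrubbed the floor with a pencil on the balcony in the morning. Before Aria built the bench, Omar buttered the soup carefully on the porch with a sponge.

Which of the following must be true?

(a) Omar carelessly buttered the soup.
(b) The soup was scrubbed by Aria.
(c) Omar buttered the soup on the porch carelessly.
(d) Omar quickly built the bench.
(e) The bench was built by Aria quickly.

(e)

(a) Not entailed — 'carelessly' adds a manner not in (and inconsistent with) the original.
(b) Not entailed — Aria scrubbed the floor, not the soup; the soup belongs to the buttering event.
(c) Not entailed — 'carelessly' adds a manner not in (and inconsistent with) the original.
(d) Not entailed — the passage has Aria building the bench, not Omar.
(e) Entailed — this follows by dropping conjuncts from the building event's description.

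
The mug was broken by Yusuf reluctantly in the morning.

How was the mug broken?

reluctantly

'reluctantly' marks the manner of the breaking event.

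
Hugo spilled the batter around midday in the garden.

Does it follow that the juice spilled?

no

Nothing is said about any juice; only the batter is affected.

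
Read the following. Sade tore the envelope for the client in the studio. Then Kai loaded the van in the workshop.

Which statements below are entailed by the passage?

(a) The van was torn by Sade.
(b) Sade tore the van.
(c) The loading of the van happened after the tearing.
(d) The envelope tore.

(c), (d)

(a) Not entailed — Sade tore the envelope, not the van; the van belongs to the loading event.
(b) Not entailed — Sade tore the envelope, not the van; the van belongs to the loading event.
(c) Entailed — the narrative places the tearing before the loading.
(d) Entailed — 'Sade tore the envelope' is causative; it entails the inchoative 'the envelope tore'.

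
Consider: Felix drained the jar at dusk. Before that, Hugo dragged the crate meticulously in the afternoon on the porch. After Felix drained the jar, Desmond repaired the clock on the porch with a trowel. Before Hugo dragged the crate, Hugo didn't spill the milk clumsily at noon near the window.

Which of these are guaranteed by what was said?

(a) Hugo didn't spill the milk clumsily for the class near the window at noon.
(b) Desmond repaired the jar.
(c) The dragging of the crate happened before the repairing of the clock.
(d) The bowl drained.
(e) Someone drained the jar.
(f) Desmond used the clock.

(a), (c), (e)

(a) Entailed — under negation, adding a further restriction is entailed: if no such spilling event occurred, none occurred for the class either.
(b) Not entailed — Desmond repaired the clock, not the jar; the jar belongs to the draining event.
(c) Entailed — the narrative places the dragging before the repairing.
(d) Not entailed — the jar is what drained, not the bowl.
(e) Entailed — this follows by dropping conjuncts from the draining event's description.
(f) Not entailed — the clock is the patient, not an instrument — Desmond used a trowel.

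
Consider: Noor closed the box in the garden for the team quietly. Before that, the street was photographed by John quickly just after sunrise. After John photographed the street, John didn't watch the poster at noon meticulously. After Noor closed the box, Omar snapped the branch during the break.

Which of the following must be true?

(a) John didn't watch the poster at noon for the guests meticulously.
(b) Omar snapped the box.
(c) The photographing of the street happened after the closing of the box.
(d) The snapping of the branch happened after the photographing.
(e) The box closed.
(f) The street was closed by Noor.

(a) Entailed — under negation, adding a further restriction is entailed: if no such watching event occurred, none occurred for the guests either.
(b) Not entailed — Omar snapped the branch, not the box; the box belongs to the closing event.
(c) Not entailed — the narrative places the photographing before the closing, not after.
(d) Entailed — the narrative places the photographing before the snapping.
(e) Entailed — 'Noor closed the box' is causative; it entails the inchoative 'the box closed'.
(f) Not entailed — Noor closed the box, not the street; the street belongs to the photographing event.

(a), (d), (e)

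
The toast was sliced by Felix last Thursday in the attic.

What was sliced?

the toast

'the toast' marks the patient of the slicing event.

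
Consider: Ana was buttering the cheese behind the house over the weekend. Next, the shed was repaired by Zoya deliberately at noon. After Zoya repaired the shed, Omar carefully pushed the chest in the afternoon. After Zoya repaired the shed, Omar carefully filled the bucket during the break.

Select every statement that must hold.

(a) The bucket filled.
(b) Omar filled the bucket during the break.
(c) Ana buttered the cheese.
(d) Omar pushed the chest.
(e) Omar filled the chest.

(a), (b), (d)

(a) Entailed — 'Omar filled the bucket' is causative; it entails the inchoative 'the bucket filled'.
(b) Entailed — the original entails any weakening of itself; this just drops 'carefully'.
(c) Not entailed — 'was buttering' is progressive on an accomplishment; it does not entail the completed 'buttered'.
(d) Entailed — every conjunct here is already in the original pushing event.
(e) Not entailed — Omar filled the bucket, not the chest; the chest belongs to the pushing event.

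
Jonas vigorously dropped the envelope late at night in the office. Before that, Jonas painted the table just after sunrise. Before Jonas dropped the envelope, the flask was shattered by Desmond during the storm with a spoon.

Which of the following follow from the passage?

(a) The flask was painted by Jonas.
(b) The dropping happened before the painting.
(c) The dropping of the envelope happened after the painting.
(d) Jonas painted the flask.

(a) Not entailed — Jonas painted the table, not the flask; the flask belongs to the shattering event.
(b) Not entailed — the narrative places the painting before the dropping, not after.
(c) Entailed — the narrative places the painting before the dropping.
(d) Not entailed — Jonas painted the table, not the flask; the flask belongs to the shattering event.

(c)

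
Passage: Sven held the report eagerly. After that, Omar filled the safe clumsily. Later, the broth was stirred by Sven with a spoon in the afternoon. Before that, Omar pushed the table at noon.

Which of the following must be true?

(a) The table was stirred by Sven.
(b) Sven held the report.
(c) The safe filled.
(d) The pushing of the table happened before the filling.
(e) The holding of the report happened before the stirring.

(b), (c), (e)

(a) Not entailed — Sven stirred the broth, not the table; the table belongs to the pushing event.
(b) Entailed — this follows by dropping conjuncts from the holding event's description.
(c) Entailed — 'Omar filled the safe' is causative; it entails the inchoative 'the safe filled'.
(d) Not entailed — the narrative doesn't order the pushing relative to the filling.
(e) Entailed — the narrative places the holding before the stirring.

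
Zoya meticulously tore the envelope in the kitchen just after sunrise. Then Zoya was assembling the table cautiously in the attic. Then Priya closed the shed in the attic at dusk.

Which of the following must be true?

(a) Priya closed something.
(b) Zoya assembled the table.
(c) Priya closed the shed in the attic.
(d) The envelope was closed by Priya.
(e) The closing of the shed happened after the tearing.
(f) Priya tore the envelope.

(a) Entailed — dropping 'at dusk', 'in the attic' and generalizing the patient leaves a sub-description the original still satisfies.
(b) Not entailed — 'was assembling' is progressive on an accomplishment; it does not entail the completed 'assembled'.
(c) Entailed — this follows by dropping conjuncts from the closing event's description.
(d) Not entailed — Priya closed the shed, not the envelope; the envelope belongs to the tearing event.
(e) Entailed — the narrative places the tearing before the closing.
(f) Not entailed — the passage has Zoya tearing the envelope, not Priya.

(a), (c), (e)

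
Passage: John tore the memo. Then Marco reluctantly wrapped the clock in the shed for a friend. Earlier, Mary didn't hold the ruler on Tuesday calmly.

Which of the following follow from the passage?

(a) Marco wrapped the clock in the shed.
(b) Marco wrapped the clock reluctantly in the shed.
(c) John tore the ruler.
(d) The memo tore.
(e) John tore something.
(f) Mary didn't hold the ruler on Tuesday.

(a), (b), (d), (e)

(a) Entailed — this follows by dropping conjuncts from the wrapping event's description.
(b) Entailed — every conjunct here is already in the original wrapping event.
(c) Not entailed — John tore the memo, not the ruler; the ruler belongs to the holding event.
(d) Entailed — 'John tore the memo' is causative; it entails the inchoative 'the memo tore'.
(e) Entailed — generalizing the patient leaves a sub-description the original still satisfies.
(f) Not entailed — dropping 'calmly' under negation is not valid — the original leaves open that Mary held the ruler some other way.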